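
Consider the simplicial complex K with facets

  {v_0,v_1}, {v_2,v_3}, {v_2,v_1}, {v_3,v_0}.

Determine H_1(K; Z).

H_1 = Z.

Take the total order v_0 < v_1 < v_2 < v_3 on the vertex set. Then K (dimension 1) consists of the simplices:

  0-simplices (4): [v_0], [v_1], [v_2], [v_3]
  1-simplices (4): [v_0,v_1], [v_0,v_3], [v_1,v_2], [v_2,v_3]

giving chain groups C_0 ≅ Z^4, C_1 ≅ Z^4.

The boundary map ∂_1: C_1 → C_0 is given by ∂[p,q] = [q] − [p].
The 4×4 boundary matrix has rank 3 and Smith normal form diag(1,1,1).

Reading off H_k = ker ∂_k / im ∂_{k+1}:

  H_1: rank ker ∂_1 − rank ∂_2 = (4 − 3) − 0 = 1, and there is no ∂_2, so H_1 = Z.

(K is a triangulation of the circle S^1.)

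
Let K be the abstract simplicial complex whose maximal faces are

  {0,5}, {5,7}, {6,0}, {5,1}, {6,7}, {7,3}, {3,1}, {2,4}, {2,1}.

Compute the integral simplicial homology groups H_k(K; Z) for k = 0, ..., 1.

K has 8 vertices, 9 edges.
rank ∂_0 = 0, rank ∂_1 = 7 ⇒ b_0 = 8 − 0 − 7 = 1; all invariant factors of ∂_1 are 1 so no torsion. So H_0 = Z.
rank ∂_1 = 7, rank ∂_2 = 0 ⇒ b_1 = 9 − 7 − 0 = 2. So H_1 = Z^2.

H_0 = Z,  H_1 = Z^2.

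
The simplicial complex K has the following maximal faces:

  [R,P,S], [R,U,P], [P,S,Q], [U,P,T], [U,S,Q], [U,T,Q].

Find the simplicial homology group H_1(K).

H_1 = Z.

Take the total order P < Q < R < S < T < U on the vertex set. Then K (dimension 2) consists of the simplices:

  0-simplices (6): P, Q, R, S, T, U
  1-simplices (12): PQ, PR, PS, PT, PU, QS, QT, QU, RS, RU, SU, TU
  2-simplices (6): PQS, PRS, PRU, PTU, QSU, QTU

Hence C_0 ≅ Z^6, C_1 ≅ Z^12, C_2 ≅ Z^6.

The boundary map ∂_1: C_1 → C_0 is given by ∂[p,q] = [q] − [p]. For instance
  ∂QT = T − Q.
The 6×12 boundary matrix has rank 5 and Smith normal form diag(1,1,1,1,1).

The boundary map ∂_2: C_2 → C_1 sends each 2-simplex [p,q,r] to [q,r] − [p,r] + [p,q]. For instance
  ∂QSU = SU − QU + QS,
  ∂PTU = TU − PU + PT.
The 12×6 boundary matrix has rank 6 and Smith normal form diag(1,1,1,1,1,1).

Now H_k = ker ∂_k / im ∂_{k+1}, so:

  H_1: rank ker ∂_1 − rank ∂_2 = (12 − 5) − 6 = 1, and the invariant factors of ∂_2 are all 1, so H_1 ≅ Z.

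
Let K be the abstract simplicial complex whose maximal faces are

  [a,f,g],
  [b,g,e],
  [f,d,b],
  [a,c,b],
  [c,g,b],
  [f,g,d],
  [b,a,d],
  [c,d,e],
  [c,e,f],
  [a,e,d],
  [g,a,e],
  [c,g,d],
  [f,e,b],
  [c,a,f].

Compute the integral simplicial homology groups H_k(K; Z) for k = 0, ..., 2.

K has 7 vertices, 21 edges, 14 triangles.
rank ∂_0 = 0, rank ∂_1 = 6 ⇒ b_0 = 7 − 0 − 6 = 1; all invariant factors of ∂_1 are 1 so no torsion. So H_0 = Z.
rank ∂_1 = 6, rank ∂_2 = 13 ⇒ b_1 = 21 − 6 − 13 = 2; all invariant factors of ∂_2 are 1 so no torsion. So H_1 = Z^2.
rank ∂_2 = 13, rank ∂_3 = 0 ⇒ b_2 = 14 − 13 − 0 = 1. So H_2 = Z.

H_0 = Z,  H_1 = Z^2,  H_2 = Z.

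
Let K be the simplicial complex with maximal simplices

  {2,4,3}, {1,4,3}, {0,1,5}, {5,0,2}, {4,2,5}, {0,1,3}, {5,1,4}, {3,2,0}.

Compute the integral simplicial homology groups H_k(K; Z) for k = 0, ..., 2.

H_0 = Z,  H_1 = 0,  H_2 = Z.

Order the vertices as 0 < 1 < 2 < 3 < 4 < 5. Listing each simplex with vertices in this order, K has dimension 2 with simplices:

  0-simplices (6): [0], [1], [2], [3], [4], [5]
  1-simplices (12): [0,1], [0,2], [0,3], [0,5], [1,3], [1,4], [1,5], [2,3], [2,4], [2,5], [3,4], [4,5]
  2-simplices (8): [0,1,3], [0,1,5], [0,2,3], [0,2,5], [1,3,4], [1,4,5], [2,3,4], [2,4,5]

so the chain groups are C_0 ≅ Z^6, C_1 ≅ Z^12, C_2 ≅ Z^8.

∂_1: C_1 → C_0 is given by ∂[p,q] = [q] − [p].
This gives a 6×12 integer matrix of rank 5; reducing to Smith normal form yields diagonal entries (1,1,1,1,1).

∂_2: C_2 → C_1 acts by ∂[p,q,r] = [q,r] − [p,r] + [p,q]. For instance
  ∂[1,4,5] = [4,5] − [1,5] + [1,4],
  ∂[2,4,5] = [4,5] − [2,5] + [2,4].
This gives a 12×8 integer matrix of rank 7; reducing to Smith normal form yields diagonal entries (1,1,1,1,1,1,1).

Reading off H_k = ker ∂_k / im ∂_{k+1}:

  H_0: rank C_0 − rank ∂_1 = 6 − 5 = 1, and the invariant factors of ∂_1 are all 1, so H_0 = Z.
  H_1: rank ker ∂_1 − rank ∂_2 = (12 − 5) − 7 = 0, and the invariant factors of ∂_2 are all 1, so H_1 = 0.
  H_2: rank ker ∂_2 − rank ∂_3 = (8 − 7) − 0 = 1, and there is no ∂_3, so H_2 = Z.

(K is a triangulation of the 2-sphere S^2.)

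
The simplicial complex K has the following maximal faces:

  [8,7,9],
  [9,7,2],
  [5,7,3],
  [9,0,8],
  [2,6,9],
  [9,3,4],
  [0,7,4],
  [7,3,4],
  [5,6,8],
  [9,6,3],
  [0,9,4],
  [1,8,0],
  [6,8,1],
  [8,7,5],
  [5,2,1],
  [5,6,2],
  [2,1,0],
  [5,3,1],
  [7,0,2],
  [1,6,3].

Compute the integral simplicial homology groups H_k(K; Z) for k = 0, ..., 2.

H_0 = Z,  H_1 = Z ⊕ Z/2,  H_2 = 0.

Take the total order 0 < 1 < 2 < 3 < 4 < 5 < 6 < 7 < 8 < 9 on the vertex set. Then K (dimension 2) consists of the simplices:

  0-simplices (10): [0], [1], [2], [3], [4], [5], [6], [7], [8], [9]
  1-simplices (30): (30 of them)
  2-simplices (20): (20 of them)

so the chain groups are C_0 ≅ Z^10, C_1 ≅ Z^30, C_2 ≅ Z^20.

∂_1: C_1 → C_0 sends each edge [p,q] (with p < q) to q − p.
As a 10×30 matrix over Z this has rank 9, with invariant factors (1,1,1,1,1,1,1,1,1).

Boundary ∂_2: C_2 → C_1 sends each 2-simplex [p,q,r] to [q,r] − [p,r] + [p,q]. For instance
  ∂[0,2,7] = [2,7] − [0,7] + [0,2],
  ∂[5,7,8] = [7,8] − [5,8] + [5,7].
The resulting 30×20 matrix has rank 20, and its Smith normal form has invariant factors (1,1,1,1,1,1,1,1,1,1,1,1,1,1,1,1,1,1,1,2).

Computing H_k = (kernel of ∂_k) / (image of ∂_{k+1}):

  H_0: rank C_0 − rank ∂_1 = 10 − 9 = 1, and the invariant factors of ∂_1 are all 1, so H_0 = Z.
  H_1: rank ker ∂_1 − rank ∂_2 = (30 − 9) − 20 = 1, and ∂_2 has invariant factor 2 > 1, so H_1 = Z ⊕ Z/2.
  H_2: rank ker ∂_2 − rank ∂_3 = (20 − 20) − 0 = 0, and there is no ∂_3, so H_2 = 0.

As a check, the Euler characteristic is 10 − 30 + 20 = 0, which agrees with 1 − 1 + 0 = 0.
(K is a triangulation of the Klein bottle.)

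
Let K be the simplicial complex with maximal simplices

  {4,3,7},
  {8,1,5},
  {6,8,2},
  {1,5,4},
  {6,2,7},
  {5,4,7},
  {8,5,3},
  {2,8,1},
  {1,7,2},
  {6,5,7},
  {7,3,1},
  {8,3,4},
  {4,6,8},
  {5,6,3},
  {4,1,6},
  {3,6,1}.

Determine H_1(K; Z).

Order the vertices as 1 < 2 < 3 < 4 < 5 < 6 < 7 < 8. Listing each simplex with vertices in this order, K has dimension 2 with simplices:

  0-simplices (8): [1], [2], [3], [4], [5], [6], [7], [8]
  1-simplices (24): (24 of them)
  2-simplices (16): [1,2,7], [1,2,8], [1,3,6], [1,3,7], [1,4,5], [1,4,6], [1,5,8], [2,6,7], [2,6,8], [3,4,7], [3,4,8], [3,5,6], [3,5,8], [4,5,7], [4,6,8], [5,6,7]

Hence C_0 ≅ Z^8, C_1 ≅ Z^24, C_2 ≅ Z^16.

The boundary map ∂_1: C_1 → C_0 sends each edge [p,q] (with p < q) to q − p. For instance
  ∂[1,2] = [2] − [1].
The resulting 8×24 matrix has rank 7, and its Smith normal form has invariant factors (1,1,1,1,1,1,1).

Boundary ∂_2: C_2 → C_1 acts by ∂[p,q,r] = [q,r] − [p,r] + [p,q]. For instance
  ∂[1,4,5] = [4,5] − [1,5] + [1,4],
  ∂[3,4,8] = [4,8] − [3,8] + [3,4].
As a 24×16 matrix over Z this has rank 15, with invariant factors (1,1,1,1,1,1,1,1,1,1,1,1,1,1,1).

Computing H_k = (kernel of ∂_k) / (image of ∂_{k+1}):

  H_1: rank ker ∂_1 − rank ∂_2 = (24 − 7) − 15 = 2, and the invariant factors of ∂_2 are all 1, so H_1 ≅ Z^2.

H_1 = Z^2.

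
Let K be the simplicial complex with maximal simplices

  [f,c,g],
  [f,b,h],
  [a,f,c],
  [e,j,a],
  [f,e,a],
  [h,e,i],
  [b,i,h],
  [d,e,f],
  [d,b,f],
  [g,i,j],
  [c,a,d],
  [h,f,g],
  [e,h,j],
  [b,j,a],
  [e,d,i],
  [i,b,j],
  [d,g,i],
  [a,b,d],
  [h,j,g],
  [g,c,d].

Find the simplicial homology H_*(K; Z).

We work with the vertex ordering a < b < c < d < e < f < g < h < i < j. The simplices of K, each written with vertices in increasing order, are:

  0-simplices (10): a, b, c, d, e, f, g, h, i, j
  1-simplices (30): ab, ac, ad, ae, af, aj, bd, bf, bh, bi, bj, cd, cf, cg, de, df, dg, di, ef, eh, ei, ej, fg, fh, gh, gi, gj, hi, hj, ij
  2-simplices (20): abd, abj, acd, acf, aef, aej, bdf, bfh, bhi, bij, cdg, cfg, def, dei, dgi, ehi, ehj, fgh, ghj, gij

so the chain groups are C_0 ≅ Z^10, C_1 ≅ Z^30, C_2 ≅ Z^20.

∂_1: C_1 → C_0 maps an edge to its endpoints' difference, ∂[p,q] = q − p. For instance
  ∂ac = c − a.
The resulting 10×30 matrix has rank 9, and its Smith normal form has invariant factors (1,1,1,1,1,1,1,1,1).

∂_2: C_2 → C_1 sends each 2-simplex [p,q,r] to [q,r] − [p,r] + [p,q]. For instance
  ∂acd = cd − ad + ac,
  ∂ehj = hj − ej + eh.
The resulting 30×20 matrix has rank 20, and its Smith normal form has invariant factors (1,1,1,1,1,1,1,1,1,1,1,1,1,1,1,1,1,1,1,2).

From H_k ≅ ker(∂_k) / im(∂_{k+1}) we obtain:

  H_0: rank C_0 − rank ∂_1 = 10 − 9 = 1, and the invariant factors of ∂_1 are all 1, so H_0 = Z.
  H_1: rank ker ∂_1 − rank ∂_2 = (30 − 9) − 20 = 1, and ∂_2 has invariant factor 2 > 1, so H_1 = Z × Z/2.
  H_2: rank ker ∂_2 − rank ∂_3 = (20 − 20) − 0 = 0, and there is no ∂_3, so H_2 = 0.

H_0 = Z,  H_1 = Z × Z/2,  H_2 = 0.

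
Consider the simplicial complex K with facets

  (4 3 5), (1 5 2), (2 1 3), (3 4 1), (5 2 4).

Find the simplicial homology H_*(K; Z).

H_0 ≅ Z,  H_1 ≅ Z,  H_2 = 0.

Order the vertices as 1 < 2 < 3 < 4 < 5. Listing each simplex with vertices in this order, K has dimension 2 with simplices:

  0-simplices (5): [1], [2], [3], [4], [5]
  1-simplices (10): [1,2], [1,3], [1,4], [1,5], [2,3], [2,4], [2,5], [3,4], [3,5], [4,5]
  2-simplices (5): [1,2,3], [1,2,5], [1,3,4], [2,4,5], [3,4,5]

so the chain groups are C_0 ≅ Z^5, C_1 ≅ Z^10, C_2 ≅ Z^5.

Boundary ∂_1: C_1 → C_0 is given by ∂[p,q] = [q] − [p]. For instance
  ∂[1,5] = [5] − [1].
The 5×10 boundary matrix has rank 4 and Smith normal form diag(1,1,1,1).

The boundary map ∂_2: C_2 → C_1 sends each 2-simplex [p,q,r] to [q,r] − [p,r] + [p,q]. For instance
  ∂[3,4,5] = [4,5] − [3,5] + [3,4],
  ∂[1,2,5] = [2,5] − [1,5] + [1,2].
As a 10×5 matrix over Z this has rank 5, with invariant factors (1,1,1,1,1).

Computing H_k = (kernel of ∂_k) / (image of ∂_{k+1}):

  H_0: rank C_0 − rank ∂_1 = 5 − 4 = 1, and the invariant factors of ∂_1 are all 1, so H_0 ≅ Z.
  H_1: rank ker ∂_1 − rank ∂_2 = (10 − 4) − 5 = 1, and the invariant factors of ∂_2 are all 1, so H_1 ≅ Z.
  H_2: rank ker ∂_2 − rank ∂_3 = (5 − 5) − 0 = 0, and there is no ∂_3, so H_2 ≅ 0.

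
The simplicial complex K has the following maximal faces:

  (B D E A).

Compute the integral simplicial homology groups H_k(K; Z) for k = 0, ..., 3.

H_0 ≅ Z,  H_1 = 0,  H_2 = 0,  H_3 = 0.

We work with the vertex ordering A < B < D < E. The simplices of K, each written with vertices in increasing order, are:

  0-simplices (4): A, B, D, E
  1-simplices (6): AB, AD, AE, BD, BE, DE
  2-simplices (4): ABD, ABE, ADE, BDE
  3-simplices (1): ABDE

Hence C_0 ≅ Z^4, C_1 ≅ Z^6, C_2 ≅ Z^4, C_3 ≅ Z^1.

The boundary map ∂_1: C_1 → C_0 is given by ∂[p,q] = [q] − [p]. For instance
  ∂AE = E − A.
This gives a 4×6 integer matrix of rank 3; reducing to Smith normal form yields diagonal entries (1,1,1).

∂_2: C_2 → C_1 sends each 2-simplex [p,q,r] to [q,r] − [p,r] + [p,q]. For instance
  ∂ABE = BE − AE + AB,
  ∂ABD = BD − AD + AB.
The resulting 6×4 matrix has rank 3, and its Smith normal form has invariant factors (1,1,1).

∂_3: C_3 → C_2 sends each 3-simplex σ to the alternating sum Σ_i (−1)^i (σ with its i-th vertex removed). For instance
  ∂ABDE = BDE − ADE + ABE − ABD.
As a 4×1 matrix over Z this has rank 1, with invariant factors (1).

Reading off H_k = ker ∂_k / im ∂_{k+1}:

  H_0: rank C_0 − rank ∂_1 = 4 − 3 = 1, and the invariant factors of ∂_1 are all 1, so H_0 ≅ Z.
  H_1: rank ker ∂_1 − rank ∂_2 = (6 − 3) − 3 = 0, and the invariant factors of ∂_2 are all 1, so H_1 ≅ 0.
  H_2: rank ker ∂_2 − rank ∂_3 = (4 − 3) − 1 = 0, and the invariant factors of ∂_3 are all 1, so H_2 ≅ 0.
  H_3: rank ker ∂_3 − rank ∂_4 = (1 − 1) − 0 = 0, and there is no ∂_4, so H_3 ≅ 0.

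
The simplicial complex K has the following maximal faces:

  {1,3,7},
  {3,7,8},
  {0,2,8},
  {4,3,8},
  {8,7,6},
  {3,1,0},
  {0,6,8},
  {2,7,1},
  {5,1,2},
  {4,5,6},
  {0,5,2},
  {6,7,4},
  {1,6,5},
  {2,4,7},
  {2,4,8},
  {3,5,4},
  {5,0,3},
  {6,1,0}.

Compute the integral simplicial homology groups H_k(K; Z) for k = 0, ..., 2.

H_0 = Z,  H_1 = Z ⊕ Z/2,  H_2 = 0.

Order the vertices as 0 < 1 < 2 < 3 < 4 < 5 < 6 < 7 < 8. Listing each simplex with vertices in this order, K has dimension 2 with simplices:

  0-simplices (9): [0], [1], [2], [3], [4], [5], [6], [7], [8]
  1-simplices (27): (27 of them)
  2-simplices (18): [0,1,3], [0,1,6], [0,2,5], [0,2,8], [0,3,5], [0,6,8], [1,2,5], [1,2,7], [1,3,7], [1,5,6], [2,4,7], [2,4,8], [3,4,5], [3,4,8], [3,7,8], [4,5,6], [4,6,7], [6,7,8]

Hence C_0 ≅ Z^9, C_1 ≅ Z^27, C_2 ≅ Z^18.

The boundary map ∂_1: C_1 → C_0 sends each edge [p,q] (with p < q) to q − p. For instance
  ∂[1,2] = [2] − [1].
As a 9×27 matrix over Z this has rank 8, with invariant factors (1,1,1,1,1,1,1,1).

∂_2: C_2 → C_1 maps a triangle to the signed sum of its edges. For instance
  ∂[3,7,8] = [7,8] − [3,8] + [3,7],
  ∂[0,6,8] = [6,8] − [0,8] + [0,6].
This gives a 27×18 integer matrix of rank 18; reducing to Smith normal form yields diagonal entries (1,1,1,1,1,1,1,1,1,1,1,1,1,1,1,1,1,2).

Now H_k = ker ∂_k / im ∂_{k+1}, so:

  H_0: rank C_0 − rank ∂_1 = 9 − 8 = 1, and the invariant factors of ∂_1 are all 1, so H_0 ≅ Z.
  H_1: rank ker ∂_1 − rank ∂_2 = (27 − 8) − 18 = 1, and ∂_2 has invariant factor 2 > 1, so H_1 ≅ Z ⊕ Z/2.
  H_2: rank ker ∂_2 − rank ∂_3 = (18 − 18) − 0 = 0, and there is no ∂_3, so H_2 ≅ 0.

As a check, the Euler characteristic is 9 − 27 + 18 = 0, which agrees with 1 − 1 + 0 = 0.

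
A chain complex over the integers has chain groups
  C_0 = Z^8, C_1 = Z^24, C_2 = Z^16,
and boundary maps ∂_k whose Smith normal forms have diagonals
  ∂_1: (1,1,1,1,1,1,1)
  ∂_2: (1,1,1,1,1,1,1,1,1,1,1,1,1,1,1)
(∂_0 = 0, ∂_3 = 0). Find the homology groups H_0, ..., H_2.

H_0: b_0 = 8 − 0 − 7 = 1; torsion from ∂_1 factors > 1: none. So H_0 ≅ Z.
H_1: b_1 = 24 − 7 − 15 = 2; torsion from ∂_2 factors > 1: none. So H_1 ≅ Z^2.
H_2: b_2 = 16 − 15 − 0 = 1; torsion from ∂_3 factors > 1: none. So H_2 ≅ Z.

H_0 ≅ Z,  H_1 ≅ Z^2,  H_2 ≅ Z.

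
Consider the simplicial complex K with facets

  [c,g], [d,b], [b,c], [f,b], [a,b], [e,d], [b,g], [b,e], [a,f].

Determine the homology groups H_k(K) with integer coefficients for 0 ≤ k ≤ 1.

Order the vertices as a < b < c < d < e < f < g. Listing each simplex with vertices in this order, K has dimension 1 with simplices:

  0-simplices (7): a, b, c, d, e, f, g
  1-simplices (9): ab, af, bc, bd, be, bf, bg, cg, de

so the chain groups are C_0 ≅ Z^7, C_1 ≅ Z^9.

Boundary ∂_1: C_1 → C_0 maps an edge to its endpoints' difference, ∂[p,q] = q − p.
This gives a 7×9 integer matrix of rank 6; reducing to Smith normal form yields diagonal entries (1,1,1,1,1,1).

From H_k ≅ ker(∂_k) / im(∂_{k+1}) we obtain:

  H_0: rank C_0 − rank ∂_1 = 7 − 6 = 1, and the invariant factors of ∂_1 are all 1, so H_0 = Z.
  H_1: rank ker ∂_1 − rank ∂_2 = (9 − 6) − 0 = 3, and there is no ∂_2, so H_1 = Z^3.

As a check, the Euler characteristic is 7 − 9 = -2, which agrees with 1 − 3 = -2.
(K is a triangulation of a wedge of 3 circles.)

H_0 = Z,  H_1 = Z^3.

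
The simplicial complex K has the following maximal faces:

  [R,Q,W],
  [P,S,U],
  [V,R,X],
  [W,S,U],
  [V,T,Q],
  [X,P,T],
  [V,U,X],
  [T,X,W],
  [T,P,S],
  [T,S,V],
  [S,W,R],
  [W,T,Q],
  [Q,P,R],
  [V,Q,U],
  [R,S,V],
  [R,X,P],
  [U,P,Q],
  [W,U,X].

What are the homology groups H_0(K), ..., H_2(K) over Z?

H_0 = Z,  H_1 = Z^2,  H_2 = Z.

Fix the vertex order P < Q < R < S < T < U < V < W < X and write every simplex with vertices in increasing order. Then dim K = 2 and the simplices of K are:

  0-simplices (9): P, Q, R, S, T, U, V, W, X
  1-simplices (27): PQ, PR, PS, PT, PU, PX, QR, QT, QU, QV, QW, RS, RV, RW, RX, ST, SU, SV, SW, TV, TW, TX, UV, UW, UX, VX, WX
  2-simplices (18): PQR, PQU, PRX, PST, PSU, PTX, QRW, QTV, QTW, QUV, RSV, RSW, RVX, STV, SUW, TWX, UVX, UWX

giving chain groups C_0 ≅ Z^9, C_1 ≅ Z^27, C_2 ≅ Z^18.

Boundary ∂_1: C_1 → C_0 is given by ∂[p,q] = [q] − [p]. For instance
  ∂PR = R − P.
As a 9×27 matrix over Z this has rank 8, with invariant factors (1,1,1,1,1,1,1,1).

The boundary map ∂_2: C_2 → C_1 sends each 2-simplex [p,q,r] to [q,r] − [p,r] + [p,q]. For instance
  ∂QTW = TW − QW + QT,
  ∂QRW = RW − QW + QR.
This gives a 27×18 integer matrix of rank 17; reducing to Smith normal form yields diagonal entries (1,1,1,1,1,1,1,1,1,1,1,1,1,1,1,1,1).

Reading off H_k = ker ∂_k / im ∂_{k+1}:

  H_0: rank C_0 − rank ∂_1 = 9 − 8 = 1, and the invariant factors of ∂_1 are all 1, so H_0 ≅ Z.
  H_1: rank ker ∂_1 − rank ∂_2 = (27 − 8) − 17 = 2, and the invariant factors of ∂_2 are all 1, so H_1 ≅ Z^2.
  H_2: rank ker ∂_2 − rank ∂_3 = (18 − 17) − 0 = 1, and there is no ∂_3, so H_2 ≅ Z.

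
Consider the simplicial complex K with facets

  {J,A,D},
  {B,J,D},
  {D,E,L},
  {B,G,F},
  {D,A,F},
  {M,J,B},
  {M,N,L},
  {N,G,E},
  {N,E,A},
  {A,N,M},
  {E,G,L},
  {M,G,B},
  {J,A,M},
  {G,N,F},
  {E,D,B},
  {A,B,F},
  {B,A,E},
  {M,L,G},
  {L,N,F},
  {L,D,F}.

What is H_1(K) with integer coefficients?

K has 10 vertices, 30 edges, 20 triangles.
rank ∂_1 = 9, rank ∂_2 = 20 ⇒ b_1 = 30 − 9 − 20 = 1; ∂_2 has invariant factor(s) [2] giving torsion. So H_1 = Z ⊕ Z/2.

H_1 ≅ Z ⊕ Z/2.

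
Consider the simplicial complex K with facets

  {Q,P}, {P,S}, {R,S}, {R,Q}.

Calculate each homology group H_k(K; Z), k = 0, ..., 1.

H_0 = Z,  H_1 = Z.

Fix the vertex order P < Q < R < S and write every simplex with vertices in increasing order. Then dim K = 1 and the simplices of K are:

  0-simplices (4): P, Q, R, S
  1-simplices (4): PQ, PS, QR, RS

so the chain groups are C_0 ≅ Z^4, C_1 ≅ Z^4.

Boundary ∂_1: C_1 → C_0 sends each edge [p,q] (with p < q) to q − p. For instance
  ∂PS = S − P.
This gives a 4×4 integer matrix of rank 3; reducing to Smith normal form yields diagonal entries (1,1,1).

Computing H_k = (kernel of ∂_k) / (image of ∂_{k+1}):

  H_0: rank C_0 − rank ∂_1 = 4 − 3 = 1, and the invariant factors of ∂_1 are all 1, so H_0 = Z.
  H_1: rank ker ∂_1 − rank ∂_2 = (4 − 3) − 0 = 1, and there is no ∂_2, so H_1 = Z.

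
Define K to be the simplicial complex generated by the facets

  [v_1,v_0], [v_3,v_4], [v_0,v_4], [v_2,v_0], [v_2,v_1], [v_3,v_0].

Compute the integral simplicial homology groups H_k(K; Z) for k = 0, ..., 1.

H_0 = Z,  H_1 = Z^2.

Take the total order v_0 < v_1 < v_2 < v_3 < v_4 on the vertex set. Then K (dimension 1) consists of the simplices:

  0-simplices (5): [v_0], [v_1], [v_2], [v_3], [v_4]
  1-simplices (6): [v_0,v_1], [v_0,v_2], [v_0,v_3], [v_0,v_4], [v_1,v_2], [v_3,v_4]

Hence C_0 ≅ Z^5, C_1 ≅ Z^6.

The boundary map ∂_1: C_1 → C_0 is given by ∂[p,q] = [q] − [p]. For instance
  ∂[v_0,v_1] = [v_1] − [v_0].
This gives a 5×6 integer matrix of rank 4; reducing to Smith normal form yields diagonal entries (1,1,1,1).

Reading off H_k = ker ∂_k / im ∂_{k+1}:

  H_0: rank C_0 − rank ∂_1 = 5 − 4 = 1, and the invariant factors of ∂_1 are all 1, so H_0 ≅ Z.
  H_1: rank ker ∂_1 − rank ∂_2 = (6 − 4) − 0 = 2, and there is no ∂_2, so H_1 ≅ Z^2.

(K is a triangulation of a wedge of 2 circles.)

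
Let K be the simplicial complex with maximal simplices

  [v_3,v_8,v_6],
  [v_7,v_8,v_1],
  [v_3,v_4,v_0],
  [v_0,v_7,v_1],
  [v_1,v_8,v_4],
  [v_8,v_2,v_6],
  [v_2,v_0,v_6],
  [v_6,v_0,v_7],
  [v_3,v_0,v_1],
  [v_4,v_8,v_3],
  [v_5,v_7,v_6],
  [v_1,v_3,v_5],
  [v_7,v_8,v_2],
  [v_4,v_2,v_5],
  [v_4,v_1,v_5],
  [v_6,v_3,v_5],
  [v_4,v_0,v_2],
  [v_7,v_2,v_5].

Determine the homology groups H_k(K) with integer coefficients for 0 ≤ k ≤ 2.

Order the vertices as v_0 < v_1 < v_2 < v_3 < v_4 < v_5 < v_6 < v_7 < v_8. Listing each simplex with vertices in this order, K has dimension 2 with simplices:

  0-simplices (9): [v_0], [v_1], [v_2], [v_3], [v_4], [v_5], [v_6], [v_7], [v_8]
  1-simplices (27): (27 of them)
  2-simplices (18): (18 of them)

Hence C_0 ≅ Z^9, C_1 ≅ Z^27, C_2 ≅ Z^18.

Boundary ∂_1: C_1 → C_0 maps an edge to its endpoints' difference, ∂[p,q] = q − p.
The 9×27 boundary matrix has rank 8 and Smith normal form diag(1,1,1,1,1,1,1,1).

Boundary ∂_2: C_2 → C_1 acts by ∂[p,q,r] = [q,r] − [p,r] + [p,q]. For instance
  ∂[v_5,v_6,v_7] = [v_6,v_7] − [v_5,v_7] + [v_5,v_6],
  ∂[v_1,v_4,v_5] = [v_4,v_5] − [v_1,v_5] + [v_1,v_4].
The resulting 27×18 matrix has rank 18, and its Smith normal form has invariant factors (1,1,1,1,1,1,1,1,1,1,1,1,1,1,1,1,1,2).

Computing H_k = (kernel of ∂_k) / (image of ∂_{k+1}):

  H_0: rank C_0 − rank ∂_1 = 9 − 8 = 1, and the invariant factors of ∂_1 are all 1, so H_0 = Z.
  H_1: rank ker ∂_1 − rank ∂_2 = (27 − 8) − 18 = 1, and ∂_2 has invariant factor 2 > 1, so H_1 = Z ⊕ Z/2.
  H_2: rank ker ∂_2 − rank ∂_3 = (18 − 18) − 0 = 0, and there is no ∂_3, so H_2 = 0.

(K is a triangulation of the Klein bottle.)

H_0 = Z,  H_1 = Z ⊕ Z/2,  H_2 = 0.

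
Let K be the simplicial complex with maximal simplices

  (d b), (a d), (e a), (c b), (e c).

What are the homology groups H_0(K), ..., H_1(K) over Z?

Order the vertices as a < b < c < d < e. Listing each simplex with vertices in this order, K has dimension 1 with simplices:

  0-simplices (5): a, b, c, d, e
  1-simplices (5): ad, ae, bc, bd, ce

giving chain groups C_0 ≅ Z^5, C_1 ≅ Z^5.

Boundary ∂_1: C_1 → C_0 is given by ∂[p,q] = [q] − [p].
This gives a 5×5 integer matrix of rank 4; reducing to Smith normal form yields diagonal entries (1,1,1,1).

Reading off H_k = ker ∂_k / im ∂_{k+1}:

  H_0: rank C_0 − rank ∂_1 = 5 − 4 = 1, and the invariant factors of ∂_1 are all 1, so H_0 ≅ Z.
  H_1: rank ker ∂_1 − rank ∂_2 = (5 − 4) − 0 = 1, and there is no ∂_2, so H_1 ≅ Z.

(K is a triangulation of the circle S^1.)

H_0 = Z,  H_1 = Z.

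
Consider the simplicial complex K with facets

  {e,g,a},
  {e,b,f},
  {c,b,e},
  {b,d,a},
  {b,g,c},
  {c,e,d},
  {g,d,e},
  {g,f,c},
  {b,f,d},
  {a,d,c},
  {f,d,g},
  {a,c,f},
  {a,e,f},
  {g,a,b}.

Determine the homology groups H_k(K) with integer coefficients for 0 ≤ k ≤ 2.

Take the total order a < b < c < d < e < f < g on the vertex set. Then K (dimension 2) consists of the simplices:

  0-simplices (7): a, b, c, d, e, f, g
  1-simplices (21): ab, ac, ad, ae, af, ag, bc, bd, be, bf, bg, cd, ce, cf, cg, de, df, dg, ef, eg, fg
  2-simplices (14): abd, abg, acd, acf, aef, aeg, bce, bcg, bdf, bef, cde, cfg, deg, dfg

giving chain groups C_0 ≅ Z^7, C_1 ≅ Z^21, C_2 ≅ Z^14.

Boundary ∂_1: C_1 → C_0 maps an edge to its endpoints' difference, ∂[p,q] = q − p. For instance
  ∂df = f − d.
As a 7×21 matrix over Z this has rank 6, with invariant factors (1,1,1,1,1,1).

∂_2: C_2 → C_1 maps a triangle to the signed sum of its edges. For instance
  ∂aef = ef − af + ae,
  ∂abd = bd − ad + ab.
This gives a 21×14 integer matrix of rank 13; reducing to Smith normal form yields diagonal entries (1,1,1,1,1,1,1,1,1,1,1,1,1).

Reading off H_k = ker ∂_k / im ∂_{k+1}:

  H_0: rank C_0 − rank ∂_1 = 7 − 6 = 1, and the invariant factors of ∂_1 are all 1, so H_0 ≅ Z.
  H_1: rank ker ∂_1 − rank ∂_2 = (21 − 6) − 13 = 2, and the invariant factors of ∂_2 are all 1, so H_1 ≅ Z^2.
  H_2: rank ker ∂_2 − rank ∂_3 = (14 − 13) − 0 = 1, and there is no ∂_3, so H_2 ≅ Z.

As a check, the Euler characteristic is 7 − 21 + 14 = 0, which agrees with 1 − 2 + 1 = 0.

H_0 ≅ Z,  H_1 ≅ Z^2,  H_2 ≅ Z.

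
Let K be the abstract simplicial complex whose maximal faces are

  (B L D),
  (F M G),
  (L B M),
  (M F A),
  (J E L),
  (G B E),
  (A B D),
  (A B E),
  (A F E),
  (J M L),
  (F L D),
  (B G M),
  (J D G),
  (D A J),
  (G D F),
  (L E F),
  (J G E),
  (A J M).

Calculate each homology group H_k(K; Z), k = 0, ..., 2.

Take the total order A < B < D < E < F < G < J < L < M on the vertex set. Then K (dimension 2) consists of the simplices:

  0-simplices (9): A, B, D, E, F, G, J, L, M
  1-simplices (27): AB, AD, AE, AF, AJ, AM, BD, BE, BG, BL, BM, DF, DG, DJ, DL, EF, EG, EJ, EL, FG, FL, FM, GJ, GM, JL, JM, LM
  2-simplices (18): ABD, ABE, ADJ, AEF, AFM, AJM, BDL, BEG, BGM, BLM, DFG, DFL, DGJ, EFL, EGJ, EJL, FGM, JLM

so the chain groups are C_0 ≅ Z^9, C_1 ≅ Z^27, C_2 ≅ Z^18.

∂_1: C_1 → C_0 maps an edge to its endpoints' difference, ∂[p,q] = q − p. For instance
  ∂DL = L − D.
The resulting 9×27 matrix has rank 8, and its Smith normal form has invariant factors (1,1,1,1,1,1,1,1).

∂_2: C_2 → C_1 maps a triangle to the signed sum of its edges. For instance
  ∂BEG = EG − BG + BE,
  ∂AJM = JM − AM + AJ.
The 27×18 boundary matrix has rank 17 and Smith normal form diag(1,1,1,1,1,1,1,1,1,1,1,1,1,1,1,1,1).

Now H_k = ker ∂_k / im ∂_{k+1}, so:

  H_0: rank C_0 − rank ∂_1 = 9 − 8 = 1, and the invariant factors of ∂_1 are all 1, so H_0 ≅ Z.
  H_1: rank ker ∂_1 − rank ∂_2 = (27 − 8) − 17 = 2, and the invariant factors of ∂_2 are all 1, so H_1 ≅ Z^2.
  H_2: rank ker ∂_2 − rank ∂_3 = (18 − 17) − 0 = 1, and there is no ∂_3, so H_2 ≅ Z.

H_0 = Z,  H_1 = Z^2,  H_2 = Z.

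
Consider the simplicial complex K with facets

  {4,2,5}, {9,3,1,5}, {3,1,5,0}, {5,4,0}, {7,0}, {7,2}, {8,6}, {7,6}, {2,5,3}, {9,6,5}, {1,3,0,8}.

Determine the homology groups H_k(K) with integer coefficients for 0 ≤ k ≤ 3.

H_0 ≅ Z,  H_1 ≅ Z^3,  H_2 = 0,  H_3 = 0.

K has 10 vertices, 23 edges, 14 triangles, 3 3-simplices.
rank ∂_0 = 0, rank ∂_1 = 9 ⇒ b_0 = 10 − 0 − 9 = 1; all invariant factors of ∂_1 are 1 so no torsion. So H_0 = Z.
rank ∂_1 = 9, rank ∂_2 = 11 ⇒ b_1 = 23 − 9 − 11 = 3; all invariant factors of ∂_2 are 1 so no torsion. So H_1 = Z^3.
rank ∂_2 = 11, rank ∂_3 = 3 ⇒ b_2 = 14 − 11 − 3 = 0; all invariant factors of ∂_3 are 1 so no torsion. So H_2 = 0.
rank ∂_3 = 3, rank ∂_4 = 0 ⇒ b_3 = 3 − 3 − 0 = 0. So H_3 = 0.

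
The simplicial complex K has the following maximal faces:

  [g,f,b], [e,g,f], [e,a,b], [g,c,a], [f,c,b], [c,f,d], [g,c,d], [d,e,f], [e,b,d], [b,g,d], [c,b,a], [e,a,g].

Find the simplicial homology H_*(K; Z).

We work with the vertex ordering a < b < c < d < e < f < g. The simplices of K, each written with vertices in increasing order, are:

  0-simplices (7): a, b, c, d, e, f, g
  1-simplices (18): ab, ac, ae, ag, bc, bd, be, bf, bg, cd, cf, cg, de, df, dg, ef, eg, fg
  2-simplices (12): abc, abe, acg, aeg, bcf, bde, bdg, bfg, cdf, cdg, def, efg

Hence C_0 ≅ Z^7, C_1 ≅ Z^18, C_2 ≅ Z^12.

The boundary map ∂_1: C_1 → C_0 sends each edge [p,q] (with p < q) to q − p.
The 7×18 boundary matrix has rank 6 and Smith normal form diag(1,1,1,1,1,1).

∂_2: C_2 → C_1 acts by ∂[p,q,r] = [q,r] − [p,r] + [p,q]. For instance
  ∂bfg = fg − bg + bf,
  ∂bdg = dg − bg + bd.
This gives a 18×12 integer matrix of rank 12; reducing to Smith normal form yields diagonal entries (1,1,1,1,1,1,1,1,1,1,1,2).

Reading off H_k = ker ∂_k / im ∂_{k+1}:

  H_0: rank C_0 − rank ∂_1 = 7 − 6 = 1, and the invariant factors of ∂_1 are all 1, so H_0 ≅ Z.
  H_1: rank ker ∂_1 − rank ∂_2 = (18 − 6) − 12 = 0, and ∂_2 has invariant factor 2 > 1, so H_1 ≅ Z/2.
  H_2: rank ker ∂_2 − rank ∂_3 = (12 − 12) − 0 = 0, and there is no ∂_3, so H_2 ≅ 0.

As a check, the Euler characteristic is 7 − 18 + 12 = 1, which agrees with 1 − 0 + 0 = 1.

H_0 ≅ Z,  H_1 ≅ Z/2,  H_2 = 0.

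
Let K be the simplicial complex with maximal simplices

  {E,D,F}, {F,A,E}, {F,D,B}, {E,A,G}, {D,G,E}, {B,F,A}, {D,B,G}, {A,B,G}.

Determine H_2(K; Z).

H_2 = Z.

We work with the vertex ordering A < B < D < E < F < G. The simplices of K, each written with vertices in increasing order, are:

  0-simplices (6): A, B, D, E, F, G
  1-simplices (12): AB, AE, AF, AG, BD, BF, BG, DE, DF, DG, EF, EG
  2-simplices (8): ABF, ABG, AEF, AEG, BDF, BDG, DEF, DEG

giving chain groups C_0 ≅ Z^6, C_1 ≅ Z^12, C_2 ≅ Z^8.

Boundary ∂_1: C_1 → C_0 is given by ∂[p,q] = [q] − [p]. For instance
  ∂AG = G − A.
The resulting 6×12 matrix has rank 5, and its Smith normal form has invariant factors (1,1,1,1,1).

Boundary ∂_2: C_2 → C_1 acts by ∂[p,q,r] = [q,r] − [p,r] + [p,q]. For instance
  ∂DEF = EF − DF + DE,
  ∂AEF = EF − AF + AE.
As a 12×8 matrix over Z this has rank 7, with invariant factors (1,1,1,1,1,1,1).

Reading off H_k = ker ∂_k / im ∂_{k+1}:

  H_2: rank ker ∂_2 − rank ∂_3 = (8 − 7) − 0 = 1, and there is no ∂_3, so H_2 = Z.

(K is a triangulation of the 2-sphere S^2.)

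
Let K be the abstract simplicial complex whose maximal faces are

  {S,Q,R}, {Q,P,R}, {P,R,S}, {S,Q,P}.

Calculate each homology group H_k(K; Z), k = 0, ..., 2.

Fix the vertex order P < Q < R < S and write every simplex with vertices in increasing order. Then dim K = 2 and the simplices of K are:

  0-simplices (4): P, Q, R, S
  1-simplices (6): PQ, PR, PS, QR, QS, RS
  2-simplices (4): PQR, PQS, PRS, QRS

giving chain groups C_0 ≅ Z^4, C_1 ≅ Z^6, C_2 ≅ Z^4.

Boundary ∂_1: C_1 → C_0 maps an edge to its endpoints' difference, ∂[p,q] = q − p.
This gives a 4×6 integer matrix of rank 3; reducing to Smith normal form yields diagonal entries (1,1,1).

Boundary ∂_2: C_2 → C_1 maps a triangle to the signed sum of its edges. For instance
  ∂QRS = RS − QS + QR,
  ∂PQS = QS − PS + PQ.
The resulting 6×4 matrix has rank 3, and its Smith normal form has invariant factors (1,1,1).

Computing H_k = (kernel of ∂_k) / (image of ∂_{k+1}):

  H_0: rank C_0 − rank ∂_1 = 4 − 3 = 1, and the invariant factors of ∂_1 are all 1, so H_0 ≅ Z.
  H_1: rank ker ∂_1 − rank ∂_2 = (6 − 3) − 3 = 0, and the invariant factors of ∂_2 are all 1, so H_1 ≅ 0.
  H_2: rank ker ∂_2 − rank ∂_3 = (4 − 3) − 0 = 1, and there is no ∂_3, so H_2 ≅ Z.

H_0 ≅ Z,  H_1 = 0,  H_2 ≅ Z.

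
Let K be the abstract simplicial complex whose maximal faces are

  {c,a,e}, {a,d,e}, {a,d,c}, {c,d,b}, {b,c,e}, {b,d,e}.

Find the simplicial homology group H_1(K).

H_1 = 0.

We work with the vertex ordering a < b < c < d < e. The simplices of K, each written with vertices in increasing order, are:

  0-simplices (5): a, b, c, d, e
  1-simplices (9): ac, ad, ae, bc, bd, be, cd, ce, de
  2-simplices (6): acd, ace, ade, bcd, bce, bde

so the chain groups are C_0 ≅ Z^5, C_1 ≅ Z^9, C_2 ≅ Z^6.

∂_1: C_1 → C_0 is given by ∂[p,q] = [q] − [p].
The 5×9 boundary matrix has rank 4 and Smith normal form diag(1,1,1,1).

∂_2: C_2 → C_1 sends each 2-simplex [p,q,r] to [q,r] − [p,r] + [p,q]. For instance
  ∂bce = ce − be + bc,
  ∂bcd = cd − bd + bc.
The 9×6 boundary matrix has rank 5 and Smith normal form diag(1,1,1,1,1).

Now H_k = ker ∂_k / im ∂_{k+1}, so:

  H_1: rank ker ∂_1 − rank ∂_2 = (9 − 4) − 5 = 0, and the invariant factors of ∂_2 are all 1, so H_1 ≅ 0.

(K is a triangulation of the 2-sphere S^2.)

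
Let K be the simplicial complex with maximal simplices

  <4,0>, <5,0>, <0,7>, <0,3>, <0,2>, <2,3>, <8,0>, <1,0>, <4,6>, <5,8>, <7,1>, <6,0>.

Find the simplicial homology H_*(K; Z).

We work with the vertex ordering 0 < 1 < 2 < 3 < 4 < 5 < 6 < 7 < 8. The simplices of K, each written with vertices in increasing order, are:

  0-simplices (9): [0], [1], [2], [3], [4], [5], [6], [7], [8]
  1-simplices (12): [0,1], [0,2], [0,3], [0,4], [0,5], [0,6], [0,7], [0,8], [1,7], [2,3], [4,6], [5,8]

giving chain groups C_0 ≅ Z^9, C_1 ≅ Z^12.

∂_1: C_1 → C_0 maps an edge to its endpoints' difference, ∂[p,q] = q − p. For instance
  ∂[5,8] = [8] − [5].
The 9×12 boundary matrix has rank 8 and Smith normal form diag(1,1,1,1,1,1,1,1).

Computing H_k = (kernel of ∂_k) / (image of ∂_{k+1}):

  H_0: rank C_0 − rank ∂_1 = 9 − 8 = 1, and the invariant factors of ∂_1 are all 1, so H_0 = Z.
  H_1: rank ker ∂_1 − rank ∂_2 = (12 − 8) − 0 = 4, and there is no ∂_2, so H_1 = Z^4.

(K is a triangulation of a wedge of 4 circles.)

H_0 ≅ Z,  H_1 ≅ Z^4.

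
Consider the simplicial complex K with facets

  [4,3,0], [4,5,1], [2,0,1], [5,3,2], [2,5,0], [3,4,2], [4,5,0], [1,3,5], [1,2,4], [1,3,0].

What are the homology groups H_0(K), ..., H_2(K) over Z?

Take the total order 0 < 1 < 2 < 3 < 4 < 5 on the vertex set. Then K (dimension 2) consists of the simplices:

  0-simplices (6): [0], [1], [2], [3], [4], [5]
  1-simplices (15): [0,1], [0,2], [0,3], [0,4], [0,5], [1,2], [1,3], [1,4], [1,5], [2,3], [2,4], [2,5], [3,4], [3,5], [4,5]
  2-simplices (10): [0,1,2], [0,1,3], [0,2,5], [0,3,4], [0,4,5], [1,2,4], [1,3,5], [1,4,5], [2,3,4], [2,3,5]

Hence C_0 ≅ Z^6, C_1 ≅ Z^15, C_2 ≅ Z^10.

The boundary map ∂_1: C_1 → C_0 sends each edge [p,q] (with p < q) to q − p. For instance
  ∂[0,5] = [5] − [0].
This gives a 6×15 integer matrix of rank 5; reducing to Smith normal form yields diagonal entries (1,1,1,1,1).

Boundary ∂_2: C_2 → C_1 sends each 2-simplex [p,q,r] to [q,r] − [p,r] + [p,q]. For instance
  ∂[2,3,4] = [3,4] − [2,4] + [2,3],
  ∂[2,3,5] = [3,5] − [2,5] + [2,3].
This gives a 15×10 integer matrix of rank 10; reducing to Smith normal form yields diagonal entries (1,1,1,1,1,1,1,1,1,2).

Computing H_k = (kernel of ∂_k) / (image of ∂_{k+1}):

  H_0: rank C_0 − rank ∂_1 = 6 − 5 = 1, and the invariant factors of ∂_1 are all 1, so H_0 = Z.
  H_1: rank ker ∂_1 − rank ∂_2 = (15 − 5) − 10 = 0, and ∂_2 has invariant factor 2 > 1, so H_1 = Z/2.
  H_2: rank ker ∂_2 − rank ∂_3 = (10 − 10) − 0 = 0, and there is no ∂_3, so H_2 = 0.

H_0 = Z,  H_1 = Z/2,  H_2 = 0.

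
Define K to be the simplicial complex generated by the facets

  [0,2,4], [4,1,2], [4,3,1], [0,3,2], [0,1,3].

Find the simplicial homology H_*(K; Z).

Order the vertices as 0 < 1 < 2 < 3 < 4. Listing each simplex with vertices in this order, K has dimension 2 with simplices:

  0-simplices (5): [0], [1], [2], [3], [4]
  1-simplices (10): [0,1], [0,2], [0,3], [0,4], [1,2], [1,3], [1,4], [2,3], [2,4], [3,4]
  2-simplices (5): [0,1,3], [0,2,3], [0,2,4], [1,2,4], [1,3,4]

giving chain groups C_0 ≅ Z^5, C_1 ≅ Z^10, C_2 ≅ Z^5.

∂_1: C_1 → C_0 is given by ∂[p,q] = [q] − [p]. For instance
  ∂[0,4] = [4] − [0].
The resulting 5×10 matrix has rank 4, and its Smith normal form has invariant factors (1,1,1,1).

The boundary map ∂_2: C_2 → C_1 acts by ∂[p,q,r] = [q,r] − [p,r] + [p,q]. For instance
  ∂[1,2,4] = [2,4] − [1,4] + [1,2],
  ∂[0,2,3] = [2,3] − [0,3] + [0,2].
As a 10×5 matrix over Z this has rank 5, with invariant factors (1,1,1,1,1).

Now H_k = ker ∂_k / im ∂_{k+1}, so:

  H_0: rank C_0 − rank ∂_1 = 5 − 4 = 1, and the invariant factors of ∂_1 are all 1, so H_0 = Z.
  H_1: rank ker ∂_1 − rank ∂_2 = (10 − 4) − 5 = 1, and the invariant factors of ∂_2 are all 1, so H_1 = Z.
  H_2: rank ker ∂_2 − rank ∂_3 = (5 − 5) − 0 = 0, and there is no ∂_3, so H_2 = 0.

H_0 = Z,  H_1 = Z,  H_2 = 0.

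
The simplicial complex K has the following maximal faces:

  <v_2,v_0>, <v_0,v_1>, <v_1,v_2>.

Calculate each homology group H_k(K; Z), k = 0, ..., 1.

We work with the vertex ordering v_0 < v_1 < v_2. The simplices of K, each written with vertices in increasing order, are:

  0-simplices (3): [v_0], [v_1], [v_2]
  1-simplices (3): [v_0,v_1], [v_0,v_2], [v_1,v_2]

giving chain groups C_0 ≅ Z^3, C_1 ≅ Z^3.

The boundary map ∂_1: C_1 → C_0 is given by ∂[p,q] = [q] − [p].
The 3×3 boundary matrix has rank 2 and Smith normal form diag(1,1).

Now H_k = ker ∂_k / im ∂_{k+1}, so:

  H_0: rank C_0 − rank ∂_1 = 3 − 2 = 1, and the invariant factors of ∂_1 are all 1, so H_0 ≅ Z.
  H_1: rank ker ∂_1 − rank ∂_2 = (3 − 2) − 0 = 1, and there is no ∂_2, so H_1 ≅ Z.

As a check, the Euler characteristic is 3 − 3 = 0, which agrees with 1 − 1 = 0.
(K is a triangulation of the circle S^1.)

H_0 = Z,  H_1 = Z.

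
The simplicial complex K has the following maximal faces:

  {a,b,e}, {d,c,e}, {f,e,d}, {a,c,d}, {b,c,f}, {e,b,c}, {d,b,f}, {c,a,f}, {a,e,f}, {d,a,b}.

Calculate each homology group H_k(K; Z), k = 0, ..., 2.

H_0 ≅ Z,  H_1 ≅ Z/2,  H_2 = 0.

Fix the vertex order a < b < c < d < e < f and write every simplex with vertices in increasing order. Then dim K = 2 and the simplices of K are:

  0-simplices (6): a, b, c, d, e, f
  1-simplices (15): ab, ac, ad, ae, af, bc, bd, be, bf, cd, ce, cf, de, df, ef
  2-simplices (10): abd, abe, acd, acf, aef, bce, bcf, bdf, cde, def

giving chain groups C_0 ≅ Z^6, C_1 ≅ Z^15, C_2 ≅ Z^10.

Boundary ∂_1: C_1 → C_0 sends each edge [p,q] (with p < q) to q − p. For instance
  ∂bc = c − b.
The 6×15 boundary matrix has rank 5 and Smith normal form diag(1,1,1,1,1).

Boundary ∂_2: C_2 → C_1 maps a triangle to the signed sum of its edges. For instance
  ∂abd = bd − ad + ab,
  ∂aef = ef − af + ae.
The resulting 15×10 matrix has rank 10, and its Smith normal form has invariant factors (1,1,1,1,1,1,1,1,1,2).

Computing H_k = (kernel of ∂_k) / (image of ∂_{k+1}):

  H_0: rank C_0 − rank ∂_1 = 6 − 5 = 1, and the invariant factors of ∂_1 are all 1, so H_0 ≅ Z.
  H_1: rank ker ∂_1 − rank ∂_2 = (15 − 5) − 10 = 0, and ∂_2 has invariant factor 2 > 1, so H_1 ≅ Z/2.
  H_2: rank ker ∂_2 − rank ∂_3 = (10 − 10) − 0 = 0, and there is no ∂_3, so H_2 ≅ 0.

As a check, the Euler characteristic is 6 − 15 + 10 = 1, which agrees with 1 − 0 + 0 = 1.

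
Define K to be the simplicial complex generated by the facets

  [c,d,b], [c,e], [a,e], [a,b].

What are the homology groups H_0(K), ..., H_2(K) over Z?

K has 5 vertices, 6 edges, 1 triangle.
rank ∂_0 = 0, rank ∂_1 = 4 ⇒ b_0 = 5 − 0 − 4 = 1; all invariant factors of ∂_1 are 1 so no torsion. So H_0 = Z.
rank ∂_1 = 4, rank ∂_2 = 1 ⇒ b_1 = 6 − 4 − 1 = 1; all invariant factors of ∂_2 are 1 so no torsion. So H_1 = Z.
rank ∂_2 = 1, rank ∂_3 = 0 ⇒ b_2 = 1 − 1 − 0 = 0. So H_2 = 0.

H_0 = Z,  H_1 = Z,  H_2 = 0.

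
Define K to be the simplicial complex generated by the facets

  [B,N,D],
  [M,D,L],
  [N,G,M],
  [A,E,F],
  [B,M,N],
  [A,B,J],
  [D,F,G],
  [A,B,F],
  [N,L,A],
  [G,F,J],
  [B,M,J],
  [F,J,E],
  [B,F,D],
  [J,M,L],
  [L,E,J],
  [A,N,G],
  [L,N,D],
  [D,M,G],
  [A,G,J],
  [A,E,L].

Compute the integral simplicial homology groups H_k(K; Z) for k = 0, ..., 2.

Fix the vertex order A < B < D < E < F < G < J < L < M < N and write every simplex with vertices in increasing order. Then dim K = 2 and the simplices of K are:

  0-simplices (10): A, B, D, E, F, G, J, L, M, N
  1-simplices (30): AB, AE, AF, AG, AJ, AL, AN, BD, BF, BJ, BM, BN, DF, DG, DL, DM, DN, EF, EJ, EL, FG, FJ, GJ, GM, GN, JL, JM, LM, LN, MN
  2-simplices (20): ABF, ABJ, AEF, AEL, AGJ, AGN, ALN, BDF, BDN, BJM, BMN, DFG, DGM, DLM, DLN, EFJ, EJL, FGJ, GMN, JLM

so the chain groups are C_0 ≅ Z^10, C_1 ≅ Z^30, C_2 ≅ Z^20.

The boundary map ∂_1: C_1 → C_0 sends each edge [p,q] (with p < q) to q − p. For instance
  ∂AB = B − A.
This gives a 10×30 integer matrix of rank 9; reducing to Smith normal form yields diagonal entries (1,1,1,1,1,1,1,1,1).

∂_2: C_2 → C_1 sends each 2-simplex [p,q,r] to [q,r] − [p,r] + [p,q]. For instance
  ∂ABF = BF − AF + AB,
  ∂BDF = DF − BF + BD.
As a 30×20 matrix over Z this has rank 20, with invariant factors (1,1,1,1,1,1,1,1,1,1,1,1,1,1,1,1,1,1,1,2).

Reading off H_k = ker ∂_k / im ∂_{k+1}:

  H_0: rank C_0 − rank ∂_1 = 10 − 9 = 1, and the invariant factors of ∂_1 are all 1, so H_0 ≅ Z.
  H_1: rank ker ∂_1 − rank ∂_2 = (30 − 9) − 20 = 1, and ∂_2 has invariant factor 2 > 1, so H_1 ≅ Z ⊕ Z_2.
  H_2: rank ker ∂_2 − rank ∂_3 = (20 − 20) − 0 = 0, and there is no ∂_3, so H_2 ≅ 0.

As a check, the Euler characteristic is 10 − 30 + 20 = 0, which agrees with 1 − 1 + 0 = 0.

H_0 ≅ Z,  H_1 ≅ Z ⊕ Z_2,  H_2 = 0.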